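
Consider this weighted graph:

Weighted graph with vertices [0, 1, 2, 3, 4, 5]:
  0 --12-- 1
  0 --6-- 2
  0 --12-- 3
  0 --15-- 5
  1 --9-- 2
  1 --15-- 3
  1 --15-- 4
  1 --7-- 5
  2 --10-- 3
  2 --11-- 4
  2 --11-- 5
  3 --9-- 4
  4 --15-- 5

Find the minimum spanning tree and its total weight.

Applying Kruskal's algorithm (sort edges by weight, add if no cycle):
  Add (0,2) w=6
  Add (1,5) w=7
  Add (1,2) w=9
  Add (3,4) w=9
  Add (2,3) w=10
  Skip (2,5) w=11 (creates cycle)
  Skip (2,4) w=11 (creates cycle)
  Skip (0,3) w=12 (creates cycle)
  Skip (0,1) w=12 (creates cycle)
  Skip (0,5) w=15 (creates cycle)
  Skip (1,4) w=15 (creates cycle)
  Skip (1,3) w=15 (creates cycle)
  Skip (4,5) w=15 (creates cycle)
MST weight = 41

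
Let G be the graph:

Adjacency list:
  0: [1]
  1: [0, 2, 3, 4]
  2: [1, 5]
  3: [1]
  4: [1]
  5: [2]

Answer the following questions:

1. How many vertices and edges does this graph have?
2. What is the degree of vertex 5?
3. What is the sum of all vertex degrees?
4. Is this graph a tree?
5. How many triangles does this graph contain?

Count: 6 vertices, 5 edges.
Vertex 5 has neighbors [2], degree = 1.
Handshaking lemma: 2 * 5 = 10.
A graph is a tree iff it is connected and has exactly n-1 edges. This graph is connected (all 6 vertices in one component) and has 6-1 = 5 edges. It is a tree.
Number of triangles = 0.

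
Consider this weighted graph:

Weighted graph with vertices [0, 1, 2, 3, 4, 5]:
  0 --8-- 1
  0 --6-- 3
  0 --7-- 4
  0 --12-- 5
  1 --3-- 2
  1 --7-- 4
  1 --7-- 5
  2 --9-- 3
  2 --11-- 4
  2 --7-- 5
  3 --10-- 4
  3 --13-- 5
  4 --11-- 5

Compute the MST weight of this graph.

Applying Kruskal's algorithm (sort edges by weight, add if no cycle):
  Add (1,2) w=3
  Add (0,3) w=6
  Add (0,4) w=7
  Add (1,4) w=7
  Add (1,5) w=7
  Skip (2,5) w=7 (creates cycle)
  Skip (0,1) w=8 (creates cycle)
  Skip (2,3) w=9 (creates cycle)
  Skip (3,4) w=10 (creates cycle)
  Skip (2,4) w=11 (creates cycle)
  Skip (4,5) w=11 (creates cycle)
  Skip (0,5) w=12 (creates cycle)
  Skip (3,5) w=13 (creates cycle)
MST weight = 30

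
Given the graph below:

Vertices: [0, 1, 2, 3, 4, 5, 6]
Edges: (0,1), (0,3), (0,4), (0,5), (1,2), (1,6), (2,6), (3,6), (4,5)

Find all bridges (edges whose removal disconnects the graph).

No bridges found. The graph is 2-edge-connected (no single edge removal disconnects it).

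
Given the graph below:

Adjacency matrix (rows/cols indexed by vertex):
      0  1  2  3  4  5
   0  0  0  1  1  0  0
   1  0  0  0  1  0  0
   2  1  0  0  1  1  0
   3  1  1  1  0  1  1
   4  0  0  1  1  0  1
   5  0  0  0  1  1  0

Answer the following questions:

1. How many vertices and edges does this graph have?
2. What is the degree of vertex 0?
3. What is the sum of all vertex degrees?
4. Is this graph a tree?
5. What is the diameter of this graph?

Count: 6 vertices, 8 edges.
Vertex 0 has neighbors [2, 3], degree = 2.
Handshaking lemma: 2 * 8 = 16.
A tree on 6 vertices has 5 edges. This graph has 8 edges (3 extra). Not a tree.
Diameter (longest shortest path) = 2.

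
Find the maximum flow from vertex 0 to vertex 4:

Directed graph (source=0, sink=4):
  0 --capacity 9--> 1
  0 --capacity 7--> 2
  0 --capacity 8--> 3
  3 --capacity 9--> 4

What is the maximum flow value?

Computing max flow:
  Flow on (0->3): 8/8
  Flow on (3->4): 8/9
Maximum flow = 8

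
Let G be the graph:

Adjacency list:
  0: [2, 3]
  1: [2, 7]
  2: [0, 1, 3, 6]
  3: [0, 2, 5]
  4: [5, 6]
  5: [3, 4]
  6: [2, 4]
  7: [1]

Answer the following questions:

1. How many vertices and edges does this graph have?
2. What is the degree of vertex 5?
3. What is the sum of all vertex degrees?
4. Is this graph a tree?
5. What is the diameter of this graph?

Count: 8 vertices, 9 edges.
Vertex 5 has neighbors [3, 4], degree = 2.
Handshaking lemma: 2 * 9 = 18.
A tree on 8 vertices has 7 edges. This graph has 9 edges (2 extra). Not a tree.
Diameter (longest shortest path) = 4.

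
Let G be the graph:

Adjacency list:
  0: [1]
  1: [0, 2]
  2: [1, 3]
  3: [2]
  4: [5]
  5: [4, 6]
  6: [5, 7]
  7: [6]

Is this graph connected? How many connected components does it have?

Checking connectivity: the graph has 2 connected component(s).
Components: [[0, 1, 2, 3], [4, 5, 6, 7]]. The graph is NOT connected.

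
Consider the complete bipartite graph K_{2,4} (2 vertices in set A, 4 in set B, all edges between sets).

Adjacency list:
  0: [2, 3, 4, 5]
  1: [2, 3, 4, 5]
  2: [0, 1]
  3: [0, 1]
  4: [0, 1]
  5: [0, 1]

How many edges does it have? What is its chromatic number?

K_{2,4} has 2 * 4 = 8 edges.
Bipartite graphs have chromatic number 2 (color each partition differently).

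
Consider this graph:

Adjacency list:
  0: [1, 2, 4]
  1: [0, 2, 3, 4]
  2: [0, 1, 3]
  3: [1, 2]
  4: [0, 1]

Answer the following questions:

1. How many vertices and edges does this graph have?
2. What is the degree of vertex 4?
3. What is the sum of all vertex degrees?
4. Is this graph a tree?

Count: 5 vertices, 7 edges.
Vertex 4 has neighbors [0, 1], degree = 2.
Handshaking lemma: 2 * 7 = 14.
A tree on 5 vertices has 4 edges. This graph has 7 edges (3 extra). Not a tree.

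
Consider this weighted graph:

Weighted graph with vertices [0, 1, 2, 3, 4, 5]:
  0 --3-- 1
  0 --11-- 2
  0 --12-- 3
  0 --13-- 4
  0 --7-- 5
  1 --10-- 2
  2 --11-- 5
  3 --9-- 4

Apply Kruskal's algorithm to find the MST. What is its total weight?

Applying Kruskal's algorithm (sort edges by weight, add if no cycle):
  Add (0,1) w=3
  Add (0,5) w=7
  Add (3,4) w=9
  Add (1,2) w=10
  Skip (0,2) w=11 (creates cycle)
  Skip (2,5) w=11 (creates cycle)
  Add (0,3) w=12
  Skip (0,4) w=13 (creates cycle)
MST weight = 41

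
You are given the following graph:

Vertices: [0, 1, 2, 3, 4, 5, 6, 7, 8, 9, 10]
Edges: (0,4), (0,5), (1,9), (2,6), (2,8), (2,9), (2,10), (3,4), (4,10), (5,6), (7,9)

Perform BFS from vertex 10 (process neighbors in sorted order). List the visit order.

BFS from vertex 10 (neighbors processed in ascending order):
Visit order: 10, 2, 4, 6, 8, 9, 0, 3, 5, 1, 7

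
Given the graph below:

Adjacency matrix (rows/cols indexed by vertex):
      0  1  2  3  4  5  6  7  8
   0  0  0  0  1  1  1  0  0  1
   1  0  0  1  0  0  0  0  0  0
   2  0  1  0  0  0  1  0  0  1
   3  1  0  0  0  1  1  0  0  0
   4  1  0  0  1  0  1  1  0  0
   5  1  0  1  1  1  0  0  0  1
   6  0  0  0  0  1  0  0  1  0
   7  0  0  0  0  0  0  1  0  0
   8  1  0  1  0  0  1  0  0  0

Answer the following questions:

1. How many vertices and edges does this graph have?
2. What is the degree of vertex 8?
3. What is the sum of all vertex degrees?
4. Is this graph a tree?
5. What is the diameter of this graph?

Count: 9 vertices, 13 edges.
Vertex 8 has neighbors [0, 2, 5], degree = 3.
Handshaking lemma: 2 * 13 = 26.
A tree on 9 vertices has 8 edges. This graph has 13 edges (5 extra). Not a tree.
Diameter (longest shortest path) = 5.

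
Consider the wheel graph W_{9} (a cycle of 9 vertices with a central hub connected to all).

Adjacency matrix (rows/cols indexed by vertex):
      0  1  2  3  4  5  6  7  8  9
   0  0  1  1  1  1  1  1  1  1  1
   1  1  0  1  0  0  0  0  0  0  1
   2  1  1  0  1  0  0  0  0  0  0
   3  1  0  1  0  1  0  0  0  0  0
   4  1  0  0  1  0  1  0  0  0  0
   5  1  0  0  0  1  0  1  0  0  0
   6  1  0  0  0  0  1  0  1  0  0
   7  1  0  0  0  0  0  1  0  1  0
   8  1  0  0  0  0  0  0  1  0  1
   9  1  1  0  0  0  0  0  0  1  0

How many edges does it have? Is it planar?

Wheel graph W_{9}: 9 cycle edges + 9 spoke edges = 18 edges.
Total vertices: 10.
The graph is planar.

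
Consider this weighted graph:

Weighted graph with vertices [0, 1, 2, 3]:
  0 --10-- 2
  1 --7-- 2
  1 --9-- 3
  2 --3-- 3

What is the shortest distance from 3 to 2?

Using Dijkstra's algorithm from vertex 3:
Shortest path: 3 -> 2
Total weight: 3 = 3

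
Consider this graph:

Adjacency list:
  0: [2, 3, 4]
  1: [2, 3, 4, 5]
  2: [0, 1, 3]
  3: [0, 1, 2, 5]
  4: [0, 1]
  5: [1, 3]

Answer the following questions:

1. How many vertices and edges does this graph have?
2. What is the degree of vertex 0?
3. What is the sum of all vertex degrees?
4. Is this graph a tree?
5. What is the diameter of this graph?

Count: 6 vertices, 9 edges.
Vertex 0 has neighbors [2, 3, 4], degree = 3.
Handshaking lemma: 2 * 9 = 18.
A tree on 6 vertices has 5 edges. This graph has 9 edges (4 extra). Not a tree.
Diameter (longest shortest path) = 2.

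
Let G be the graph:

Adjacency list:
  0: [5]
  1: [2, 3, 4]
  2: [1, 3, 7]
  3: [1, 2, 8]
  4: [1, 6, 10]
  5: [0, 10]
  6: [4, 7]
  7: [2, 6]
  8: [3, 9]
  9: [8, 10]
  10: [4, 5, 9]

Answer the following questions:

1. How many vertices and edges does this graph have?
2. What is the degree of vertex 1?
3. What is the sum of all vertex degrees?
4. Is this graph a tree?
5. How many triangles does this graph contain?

Count: 11 vertices, 13 edges.
Vertex 1 has neighbors [2, 3, 4], degree = 3.
Handshaking lemma: 2 * 13 = 26.
A tree on 11 vertices has 10 edges. This graph has 13 edges (3 extra). Not a tree.
Number of triangles = 1.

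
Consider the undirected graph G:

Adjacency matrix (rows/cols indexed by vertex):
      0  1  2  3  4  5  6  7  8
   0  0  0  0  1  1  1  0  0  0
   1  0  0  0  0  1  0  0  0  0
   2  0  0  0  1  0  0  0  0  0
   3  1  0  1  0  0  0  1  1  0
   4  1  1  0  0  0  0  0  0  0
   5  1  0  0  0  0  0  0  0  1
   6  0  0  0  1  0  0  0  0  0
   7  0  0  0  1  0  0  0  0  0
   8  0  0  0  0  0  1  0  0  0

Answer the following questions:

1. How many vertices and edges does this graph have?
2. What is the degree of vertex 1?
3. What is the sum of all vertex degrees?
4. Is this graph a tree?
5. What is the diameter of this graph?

Count: 9 vertices, 8 edges.
Vertex 1 has neighbors [4], degree = 1.
Handshaking lemma: 2 * 8 = 16.
A graph is a tree iff it is connected and has exactly n-1 edges. This graph is connected (all 9 vertices in one component) and has 9-1 = 8 edges. It is a tree.
Diameter (longest shortest path) = 4.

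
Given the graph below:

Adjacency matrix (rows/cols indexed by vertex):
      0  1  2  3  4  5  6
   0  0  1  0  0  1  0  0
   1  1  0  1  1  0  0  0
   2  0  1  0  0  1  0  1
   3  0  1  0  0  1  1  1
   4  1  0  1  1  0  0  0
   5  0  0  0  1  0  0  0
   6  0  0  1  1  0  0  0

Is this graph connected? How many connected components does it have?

Checking connectivity: the graph has 1 connected component(s).
All vertices are reachable from each other. The graph IS connected.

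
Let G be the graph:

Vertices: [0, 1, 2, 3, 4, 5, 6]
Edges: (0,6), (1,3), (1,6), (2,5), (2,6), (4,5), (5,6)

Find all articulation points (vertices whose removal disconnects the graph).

An articulation point is a vertex whose removal disconnects the graph.
Articulation points: [1, 5, 6]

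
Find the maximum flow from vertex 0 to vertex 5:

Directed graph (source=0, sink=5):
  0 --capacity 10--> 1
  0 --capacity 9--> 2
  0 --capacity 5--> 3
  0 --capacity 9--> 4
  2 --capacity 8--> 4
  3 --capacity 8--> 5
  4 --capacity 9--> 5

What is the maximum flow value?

Computing max flow:
  Flow on (0->2): 8/9
  Flow on (0->3): 5/5
  Flow on (0->4): 1/9
  Flow on (2->4): 8/8
  Flow on (3->5): 5/8
  Flow on (4->5): 9/9
Maximum flow = 14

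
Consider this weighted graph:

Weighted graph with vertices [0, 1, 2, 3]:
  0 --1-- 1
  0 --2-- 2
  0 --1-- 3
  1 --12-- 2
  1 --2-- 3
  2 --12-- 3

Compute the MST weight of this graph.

Applying Kruskal's algorithm (sort edges by weight, add if no cycle):
  Add (0,1) w=1
  Add (0,3) w=1
  Add (0,2) w=2
  Skip (1,3) w=2 (creates cycle)
  Skip (1,2) w=12 (creates cycle)
  Skip (2,3) w=12 (creates cycle)
MST weight = 4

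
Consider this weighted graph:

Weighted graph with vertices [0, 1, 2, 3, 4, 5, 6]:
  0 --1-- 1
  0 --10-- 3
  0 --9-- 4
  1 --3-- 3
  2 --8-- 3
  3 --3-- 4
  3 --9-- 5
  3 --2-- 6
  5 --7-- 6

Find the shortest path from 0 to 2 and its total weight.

Using Dijkstra's algorithm from vertex 0:
Shortest path: 0 -> 1 -> 3 -> 2
Total weight: 1 + 3 + 8 = 12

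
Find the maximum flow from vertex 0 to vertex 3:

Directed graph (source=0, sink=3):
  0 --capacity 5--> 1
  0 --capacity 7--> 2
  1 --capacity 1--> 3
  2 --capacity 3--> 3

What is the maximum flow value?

Computing max flow:
  Flow on (0->1): 1/5
  Flow on (0->2): 3/7
  Flow on (1->3): 1/1
  Flow on (2->3): 3/3
Maximum flow = 4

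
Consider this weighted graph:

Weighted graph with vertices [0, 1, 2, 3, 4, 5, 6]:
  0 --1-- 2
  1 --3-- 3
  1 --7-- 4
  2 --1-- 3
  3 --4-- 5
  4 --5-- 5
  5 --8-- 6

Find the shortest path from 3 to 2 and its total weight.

Using Dijkstra's algorithm from vertex 3:
Shortest path: 3 -> 2
Total weight: 1 = 1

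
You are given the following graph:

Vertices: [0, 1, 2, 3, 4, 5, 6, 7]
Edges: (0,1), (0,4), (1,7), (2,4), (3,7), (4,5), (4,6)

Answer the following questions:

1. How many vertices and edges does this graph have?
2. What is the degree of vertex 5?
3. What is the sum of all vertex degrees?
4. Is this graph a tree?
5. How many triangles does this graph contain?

Count: 8 vertices, 7 edges.
Vertex 5 has neighbors [4], degree = 1.
Handshaking lemma: 2 * 7 = 14.
A graph is a tree iff it is connected and has exactly n-1 edges. This graph is connected (all 8 vertices in one component) and has 8-1 = 7 edges. It is a tree.
Number of triangles = 0.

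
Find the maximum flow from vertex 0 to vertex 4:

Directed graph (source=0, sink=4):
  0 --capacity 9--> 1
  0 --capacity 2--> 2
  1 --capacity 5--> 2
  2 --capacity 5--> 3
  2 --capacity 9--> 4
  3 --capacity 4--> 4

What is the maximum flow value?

Computing max flow:
  Flow on (0->1): 5/9
  Flow on (0->2): 2/2
  Flow on (1->2): 5/5
  Flow on (2->4): 7/9
Maximum flow = 7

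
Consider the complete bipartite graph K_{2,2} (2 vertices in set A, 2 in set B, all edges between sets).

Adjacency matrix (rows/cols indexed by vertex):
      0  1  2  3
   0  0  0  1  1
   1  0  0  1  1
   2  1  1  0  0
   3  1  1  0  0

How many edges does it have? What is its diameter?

K_{2,2} has 2 * 2 = 4 edges.
Any vertex reaches any opposite-side vertex in 1 step; same-side vertices reach in 2 steps via any opposite-side vertex.
Diameter = 2.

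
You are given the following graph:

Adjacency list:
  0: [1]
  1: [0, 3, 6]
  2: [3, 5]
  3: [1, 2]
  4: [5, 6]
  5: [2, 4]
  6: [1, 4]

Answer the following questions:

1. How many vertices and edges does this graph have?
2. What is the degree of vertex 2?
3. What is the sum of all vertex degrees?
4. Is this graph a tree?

Count: 7 vertices, 7 edges.
Vertex 2 has neighbors [3, 5], degree = 2.
Handshaking lemma: 2 * 7 = 14.
A tree on 7 vertices has 6 edges. This graph has 7 edges (1 extra). Not a tree.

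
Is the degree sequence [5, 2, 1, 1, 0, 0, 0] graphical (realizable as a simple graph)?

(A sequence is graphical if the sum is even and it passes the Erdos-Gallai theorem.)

Sum of degrees = 9. Sum is odd, so the sequence is NOT graphical.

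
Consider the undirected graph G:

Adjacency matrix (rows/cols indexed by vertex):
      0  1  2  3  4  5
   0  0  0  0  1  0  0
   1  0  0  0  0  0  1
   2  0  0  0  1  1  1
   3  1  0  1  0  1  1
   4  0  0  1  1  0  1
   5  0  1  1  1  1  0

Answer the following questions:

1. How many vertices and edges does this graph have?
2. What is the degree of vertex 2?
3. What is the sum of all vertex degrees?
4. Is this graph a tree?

Count: 6 vertices, 8 edges.
Vertex 2 has neighbors [3, 4, 5], degree = 3.
Handshaking lemma: 2 * 8 = 16.
A tree on 6 vertices has 5 edges. This graph has 8 edges (3 extra). Not a tree.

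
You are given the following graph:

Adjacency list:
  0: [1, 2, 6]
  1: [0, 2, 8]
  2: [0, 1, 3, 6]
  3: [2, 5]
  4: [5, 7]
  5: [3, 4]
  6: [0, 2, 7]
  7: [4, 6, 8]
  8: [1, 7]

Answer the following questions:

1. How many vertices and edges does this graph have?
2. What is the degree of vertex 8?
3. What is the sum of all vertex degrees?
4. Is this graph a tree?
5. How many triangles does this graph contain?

Count: 9 vertices, 12 edges.
Vertex 8 has neighbors [1, 7], degree = 2.
Handshaking lemma: 2 * 12 = 24.
A tree on 9 vertices has 8 edges. This graph has 12 edges (4 extra). Not a tree.
Number of triangles = 2.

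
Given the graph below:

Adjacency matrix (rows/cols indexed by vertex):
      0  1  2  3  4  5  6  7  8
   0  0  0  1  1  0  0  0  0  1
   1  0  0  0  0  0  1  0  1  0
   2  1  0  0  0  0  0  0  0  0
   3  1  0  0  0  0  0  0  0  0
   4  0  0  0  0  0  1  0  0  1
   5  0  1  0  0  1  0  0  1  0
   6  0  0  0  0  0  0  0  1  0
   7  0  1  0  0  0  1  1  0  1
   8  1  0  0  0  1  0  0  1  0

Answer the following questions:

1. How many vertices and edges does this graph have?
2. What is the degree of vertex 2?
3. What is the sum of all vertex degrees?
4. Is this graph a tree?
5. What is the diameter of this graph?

Count: 9 vertices, 10 edges.
Vertex 2 has neighbors [0], degree = 1.
Handshaking lemma: 2 * 10 = 20.
A tree on 9 vertices has 8 edges. This graph has 10 edges (2 extra). Not a tree.
Diameter (longest shortest path) = 4.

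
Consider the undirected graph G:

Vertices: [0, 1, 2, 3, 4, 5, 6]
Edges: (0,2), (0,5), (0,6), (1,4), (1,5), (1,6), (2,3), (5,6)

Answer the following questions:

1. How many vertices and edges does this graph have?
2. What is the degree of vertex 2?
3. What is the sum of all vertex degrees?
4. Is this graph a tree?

Count: 7 vertices, 8 edges.
Vertex 2 has neighbors [0, 3], degree = 2.
Handshaking lemma: 2 * 8 = 16.
A tree on 7 vertices has 6 edges. This graph has 8 edges (2 extra). Not a tree.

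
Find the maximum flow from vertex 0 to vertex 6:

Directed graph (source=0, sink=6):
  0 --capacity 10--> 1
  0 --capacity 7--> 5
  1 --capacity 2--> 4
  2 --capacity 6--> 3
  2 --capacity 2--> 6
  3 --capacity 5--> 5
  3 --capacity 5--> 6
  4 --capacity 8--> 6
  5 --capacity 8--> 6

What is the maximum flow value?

Computing max flow:
  Flow on (0->1): 2/10
  Flow on (0->5): 7/7
  Flow on (1->4): 2/2
  Flow on (4->6): 2/8
  Flow on (5->6): 7/8
Maximum flow = 9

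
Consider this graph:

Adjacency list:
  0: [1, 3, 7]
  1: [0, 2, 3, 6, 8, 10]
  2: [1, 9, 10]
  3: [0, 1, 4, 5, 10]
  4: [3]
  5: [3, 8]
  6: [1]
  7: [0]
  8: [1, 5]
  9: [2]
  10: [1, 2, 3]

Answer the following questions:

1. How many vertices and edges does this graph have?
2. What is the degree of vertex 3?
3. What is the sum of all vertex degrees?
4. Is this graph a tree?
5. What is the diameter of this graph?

Count: 11 vertices, 14 edges.
Vertex 3 has neighbors [0, 1, 4, 5, 10], degree = 5.
Handshaking lemma: 2 * 14 = 28.
A tree on 11 vertices has 10 edges. This graph has 14 edges (4 extra). Not a tree.
Diameter (longest shortest path) = 4.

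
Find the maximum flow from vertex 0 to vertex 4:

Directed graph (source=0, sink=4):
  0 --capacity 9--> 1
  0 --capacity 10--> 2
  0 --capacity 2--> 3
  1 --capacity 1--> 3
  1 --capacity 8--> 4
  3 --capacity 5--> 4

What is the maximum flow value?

Computing max flow:
  Flow on (0->1): 9/9
  Flow on (0->3): 2/2
  Flow on (1->3): 1/1
  Flow on (1->4): 8/8
  Flow on (3->4): 3/5
Maximum flow = 11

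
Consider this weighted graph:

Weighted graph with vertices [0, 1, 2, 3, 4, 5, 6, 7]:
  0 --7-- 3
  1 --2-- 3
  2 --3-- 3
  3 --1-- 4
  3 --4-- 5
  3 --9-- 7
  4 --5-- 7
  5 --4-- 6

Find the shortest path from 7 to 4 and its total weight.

Using Dijkstra's algorithm from vertex 7:
Shortest path: 7 -> 4
Total weight: 5 = 5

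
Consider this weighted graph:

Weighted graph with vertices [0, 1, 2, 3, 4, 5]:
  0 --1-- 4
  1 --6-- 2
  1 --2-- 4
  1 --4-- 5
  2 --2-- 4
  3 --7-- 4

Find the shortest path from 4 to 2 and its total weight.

Using Dijkstra's algorithm from vertex 4:
Shortest path: 4 -> 2
Total weight: 2 = 2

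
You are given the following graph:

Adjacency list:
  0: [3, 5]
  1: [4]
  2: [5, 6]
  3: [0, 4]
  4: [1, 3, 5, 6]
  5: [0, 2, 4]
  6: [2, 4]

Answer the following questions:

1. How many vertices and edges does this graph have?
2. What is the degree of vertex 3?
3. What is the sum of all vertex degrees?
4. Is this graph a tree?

Count: 7 vertices, 8 edges.
Vertex 3 has neighbors [0, 4], degree = 2.
Handshaking lemma: 2 * 8 = 16.
A tree on 7 vertices has 6 edges. This graph has 8 edges (2 extra). Not a tree.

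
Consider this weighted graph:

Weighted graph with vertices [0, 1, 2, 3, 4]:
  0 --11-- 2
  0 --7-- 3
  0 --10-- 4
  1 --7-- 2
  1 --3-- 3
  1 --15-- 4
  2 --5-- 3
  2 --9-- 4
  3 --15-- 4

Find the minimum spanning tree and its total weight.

Applying Kruskal's algorithm (sort edges by weight, add if no cycle):
  Add (1,3) w=3
  Add (2,3) w=5
  Add (0,3) w=7
  Skip (1,2) w=7 (creates cycle)
  Add (2,4) w=9
  Skip (0,4) w=10 (creates cycle)
  Skip (0,2) w=11 (creates cycle)
  Skip (1,4) w=15 (creates cycle)
  Skip (3,4) w=15 (creates cycle)
MST weight = 24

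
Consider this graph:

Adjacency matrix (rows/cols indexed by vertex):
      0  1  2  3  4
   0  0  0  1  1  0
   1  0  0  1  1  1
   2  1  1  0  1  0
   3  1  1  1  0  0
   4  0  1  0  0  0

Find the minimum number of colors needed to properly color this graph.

The graph has a maximum clique of size 3 (lower bound on chromatic number).
A valid 3-coloring: {0: 0, 1: 0, 2: 1, 3: 2, 4: 1}.
Chromatic number = 3.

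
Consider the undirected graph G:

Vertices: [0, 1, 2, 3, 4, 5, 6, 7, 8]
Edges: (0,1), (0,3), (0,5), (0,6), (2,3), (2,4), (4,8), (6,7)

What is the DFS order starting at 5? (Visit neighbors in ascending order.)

DFS from vertex 5 (neighbors processed in ascending order):
Visit order: 5, 0, 1, 3, 2, 4, 8, 6, 7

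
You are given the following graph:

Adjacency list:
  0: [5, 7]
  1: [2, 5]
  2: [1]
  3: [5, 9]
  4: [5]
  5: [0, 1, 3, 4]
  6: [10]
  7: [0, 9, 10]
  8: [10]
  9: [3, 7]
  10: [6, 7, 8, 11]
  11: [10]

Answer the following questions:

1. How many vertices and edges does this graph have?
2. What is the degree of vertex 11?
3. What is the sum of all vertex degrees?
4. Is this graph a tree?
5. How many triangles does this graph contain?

Count: 12 vertices, 12 edges.
Vertex 11 has neighbors [10], degree = 1.
Handshaking lemma: 2 * 12 = 24.
A tree on 12 vertices has 11 edges. This graph has 12 edges (1 extra). Not a tree.
Number of triangles = 0.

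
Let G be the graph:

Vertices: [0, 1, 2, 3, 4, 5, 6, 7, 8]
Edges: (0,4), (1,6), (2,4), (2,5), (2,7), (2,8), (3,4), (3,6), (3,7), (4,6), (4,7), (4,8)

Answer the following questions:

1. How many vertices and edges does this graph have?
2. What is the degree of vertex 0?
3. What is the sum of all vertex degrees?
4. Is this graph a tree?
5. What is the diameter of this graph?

Count: 9 vertices, 12 edges.
Vertex 0 has neighbors [4], degree = 1.
Handshaking lemma: 2 * 12 = 24.
A tree on 9 vertices has 8 edges. This graph has 12 edges (4 extra). Not a tree.
Diameter (longest shortest path) = 4.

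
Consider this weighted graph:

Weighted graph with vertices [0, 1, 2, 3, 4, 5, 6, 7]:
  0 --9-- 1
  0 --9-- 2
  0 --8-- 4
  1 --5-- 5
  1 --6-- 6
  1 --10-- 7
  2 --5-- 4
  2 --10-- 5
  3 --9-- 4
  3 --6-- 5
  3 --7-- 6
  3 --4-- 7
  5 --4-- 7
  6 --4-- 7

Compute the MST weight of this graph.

Applying Kruskal's algorithm (sort edges by weight, add if no cycle):
  Add (3,7) w=4
  Add (5,7) w=4
  Add (6,7) w=4
  Add (1,5) w=5
  Add (2,4) w=5
  Skip (1,6) w=6 (creates cycle)
  Skip (3,5) w=6 (creates cycle)
  Skip (3,6) w=7 (creates cycle)
  Add (0,4) w=8
  Add (0,1) w=9
  Skip (0,2) w=9 (creates cycle)
  Skip (3,4) w=9 (creates cycle)
  Skip (1,7) w=10 (creates cycle)
  Skip (2,5) w=10 (creates cycle)
MST weight = 39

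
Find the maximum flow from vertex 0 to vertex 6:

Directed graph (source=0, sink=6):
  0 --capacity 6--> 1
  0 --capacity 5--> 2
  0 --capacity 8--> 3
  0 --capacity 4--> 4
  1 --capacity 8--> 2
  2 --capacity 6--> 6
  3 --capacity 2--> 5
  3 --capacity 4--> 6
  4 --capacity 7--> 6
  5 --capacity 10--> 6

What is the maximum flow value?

Computing max flow:
  Flow on (0->1): 6/6
  Flow on (0->3): 6/8
  Flow on (0->4): 4/4
  Flow on (1->2): 6/8
  Flow on (2->6): 6/6
  Flow on (3->5): 2/2
  Flow on (3->6): 4/4
  Flow on (4->6): 4/7
  Flow on (5->6): 2/10
Maximum flow = 16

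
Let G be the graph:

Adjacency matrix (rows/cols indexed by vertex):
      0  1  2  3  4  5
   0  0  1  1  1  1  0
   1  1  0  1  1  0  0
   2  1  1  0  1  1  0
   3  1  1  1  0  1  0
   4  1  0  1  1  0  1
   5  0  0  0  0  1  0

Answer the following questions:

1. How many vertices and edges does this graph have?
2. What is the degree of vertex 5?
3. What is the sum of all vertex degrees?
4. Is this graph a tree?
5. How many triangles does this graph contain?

Count: 6 vertices, 10 edges.
Vertex 5 has neighbors [4], degree = 1.
Handshaking lemma: 2 * 10 = 20.
A tree on 6 vertices has 5 edges. This graph has 10 edges (5 extra). Not a tree.
Number of triangles = 7.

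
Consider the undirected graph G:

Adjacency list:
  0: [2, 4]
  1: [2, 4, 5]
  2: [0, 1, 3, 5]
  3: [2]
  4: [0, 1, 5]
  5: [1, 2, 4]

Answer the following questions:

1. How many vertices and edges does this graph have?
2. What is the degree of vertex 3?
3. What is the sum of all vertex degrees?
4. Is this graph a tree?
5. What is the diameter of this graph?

Count: 6 vertices, 8 edges.
Vertex 3 has neighbors [2], degree = 1.
Handshaking lemma: 2 * 8 = 16.
A tree on 6 vertices has 5 edges. This graph has 8 edges (3 extra). Not a tree.
Diameter (longest shortest path) = 3.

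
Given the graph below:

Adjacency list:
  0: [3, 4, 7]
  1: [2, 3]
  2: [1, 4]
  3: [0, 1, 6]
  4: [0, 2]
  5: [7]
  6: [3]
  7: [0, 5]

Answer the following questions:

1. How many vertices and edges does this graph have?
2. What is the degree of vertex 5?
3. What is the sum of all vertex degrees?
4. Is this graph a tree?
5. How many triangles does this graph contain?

Count: 8 vertices, 8 edges.
Vertex 5 has neighbors [7], degree = 1.
Handshaking lemma: 2 * 8 = 16.
A tree on 8 vertices has 7 edges. This graph has 8 edges (1 extra). Not a tree.
Number of triangles = 0.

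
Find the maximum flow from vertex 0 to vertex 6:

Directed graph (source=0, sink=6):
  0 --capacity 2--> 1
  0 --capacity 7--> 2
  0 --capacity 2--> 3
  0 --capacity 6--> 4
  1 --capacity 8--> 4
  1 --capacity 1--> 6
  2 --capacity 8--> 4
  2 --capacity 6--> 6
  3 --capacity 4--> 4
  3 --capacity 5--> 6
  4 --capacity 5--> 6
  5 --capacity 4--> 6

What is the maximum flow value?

Computing max flow:
  Flow on (0->1): 1/2
  Flow on (0->2): 6/7
  Flow on (0->3): 2/2
  Flow on (0->4): 5/6
  Flow on (1->6): 1/1
  Flow on (2->6): 6/6
  Flow on (3->6): 2/5
  Flow on (4->6): 5/5
Maximum flow = 14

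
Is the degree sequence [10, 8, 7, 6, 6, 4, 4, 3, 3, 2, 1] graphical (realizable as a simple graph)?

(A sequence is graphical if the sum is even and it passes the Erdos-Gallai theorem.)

Sum of degrees = 54. Sum is even and passes Erdos-Gallai. The sequence IS graphical.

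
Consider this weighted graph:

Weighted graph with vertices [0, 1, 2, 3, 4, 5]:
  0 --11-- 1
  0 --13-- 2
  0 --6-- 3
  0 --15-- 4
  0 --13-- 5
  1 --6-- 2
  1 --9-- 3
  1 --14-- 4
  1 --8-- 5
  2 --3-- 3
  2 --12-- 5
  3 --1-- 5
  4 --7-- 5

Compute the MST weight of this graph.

Applying Kruskal's algorithm (sort edges by weight, add if no cycle):
  Add (3,5) w=1
  Add (2,3) w=3
  Add (0,3) w=6
  Add (1,2) w=6
  Add (4,5) w=7
  Skip (1,5) w=8 (creates cycle)
  Skip (1,3) w=9 (creates cycle)
  Skip (0,1) w=11 (creates cycle)
  Skip (2,5) w=12 (creates cycle)
  Skip (0,2) w=13 (creates cycle)
  Skip (0,5) w=13 (creates cycle)
  Skip (1,4) w=14 (creates cycle)
  Skip (0,4) w=15 (creates cycle)
MST weight = 23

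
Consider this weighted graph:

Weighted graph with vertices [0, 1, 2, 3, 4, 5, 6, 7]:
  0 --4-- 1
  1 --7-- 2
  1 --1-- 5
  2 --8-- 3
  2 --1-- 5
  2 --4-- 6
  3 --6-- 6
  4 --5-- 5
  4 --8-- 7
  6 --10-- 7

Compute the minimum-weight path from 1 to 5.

Using Dijkstra's algorithm from vertex 1:
Shortest path: 1 -> 5
Total weight: 1 = 1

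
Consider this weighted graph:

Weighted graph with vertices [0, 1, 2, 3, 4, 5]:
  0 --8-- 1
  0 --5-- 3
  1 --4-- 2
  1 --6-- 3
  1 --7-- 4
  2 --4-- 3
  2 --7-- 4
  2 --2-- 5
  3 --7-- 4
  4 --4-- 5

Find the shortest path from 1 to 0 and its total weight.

Using Dijkstra's algorithm from vertex 1:
Shortest path: 1 -> 0
Total weight: 8 = 8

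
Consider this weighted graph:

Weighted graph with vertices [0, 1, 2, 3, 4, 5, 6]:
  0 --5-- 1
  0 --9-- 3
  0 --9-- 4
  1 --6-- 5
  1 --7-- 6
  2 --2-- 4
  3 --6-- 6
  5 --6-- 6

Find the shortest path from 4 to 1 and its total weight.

Using Dijkstra's algorithm from vertex 4:
Shortest path: 4 -> 0 -> 1
Total weight: 9 + 5 = 14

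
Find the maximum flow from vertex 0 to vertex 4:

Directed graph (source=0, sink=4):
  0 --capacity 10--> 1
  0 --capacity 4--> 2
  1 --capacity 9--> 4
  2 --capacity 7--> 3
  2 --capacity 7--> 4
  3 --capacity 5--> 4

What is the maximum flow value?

Computing max flow:
  Flow on (0->1): 9/10
  Flow on (0->2): 4/4
  Flow on (1->4): 9/9
  Flow on (2->4): 4/7
Maximum flow = 13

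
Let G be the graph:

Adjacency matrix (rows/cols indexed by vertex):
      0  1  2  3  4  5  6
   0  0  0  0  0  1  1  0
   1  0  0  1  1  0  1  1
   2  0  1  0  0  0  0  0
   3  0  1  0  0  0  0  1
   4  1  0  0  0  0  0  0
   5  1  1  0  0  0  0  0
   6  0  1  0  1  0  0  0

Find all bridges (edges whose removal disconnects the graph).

A bridge is an edge whose removal increases the number of connected components.
Bridges found: (0,4), (0,5), (1,2), (1,5)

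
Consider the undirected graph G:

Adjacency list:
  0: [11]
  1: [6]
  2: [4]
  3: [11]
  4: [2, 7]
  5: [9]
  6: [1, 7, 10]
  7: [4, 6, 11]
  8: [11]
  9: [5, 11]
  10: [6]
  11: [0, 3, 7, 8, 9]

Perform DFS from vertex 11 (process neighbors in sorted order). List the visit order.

DFS from vertex 11 (neighbors processed in ascending order):
Visit order: 11, 0, 3, 7, 4, 2, 6, 1, 10, 8, 9, 5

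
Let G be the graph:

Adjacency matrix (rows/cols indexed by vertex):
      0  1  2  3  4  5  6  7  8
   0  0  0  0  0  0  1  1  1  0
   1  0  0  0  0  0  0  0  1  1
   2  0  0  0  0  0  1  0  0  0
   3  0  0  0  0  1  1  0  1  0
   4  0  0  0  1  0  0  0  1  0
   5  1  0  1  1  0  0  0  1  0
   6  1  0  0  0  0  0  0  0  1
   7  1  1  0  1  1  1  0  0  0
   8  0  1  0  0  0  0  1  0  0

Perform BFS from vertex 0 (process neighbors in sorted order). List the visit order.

BFS from vertex 0 (neighbors processed in ascending order):
Visit order: 0, 5, 6, 7, 2, 3, 8, 1, 4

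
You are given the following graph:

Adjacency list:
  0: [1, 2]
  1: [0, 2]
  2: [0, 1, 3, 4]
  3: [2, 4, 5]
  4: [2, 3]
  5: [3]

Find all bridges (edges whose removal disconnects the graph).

A bridge is an edge whose removal increases the number of connected components.
Bridges found: (3,5)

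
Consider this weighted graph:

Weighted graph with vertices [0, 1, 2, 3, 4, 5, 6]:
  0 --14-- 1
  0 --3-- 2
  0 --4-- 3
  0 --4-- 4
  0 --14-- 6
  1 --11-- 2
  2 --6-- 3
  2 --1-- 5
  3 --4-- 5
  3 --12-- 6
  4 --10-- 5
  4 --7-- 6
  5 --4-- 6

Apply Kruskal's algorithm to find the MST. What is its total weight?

Applying Kruskal's algorithm (sort edges by weight, add if no cycle):
  Add (2,5) w=1
  Add (0,2) w=3
  Add (0,4) w=4
  Add (0,3) w=4
  Skip (3,5) w=4 (creates cycle)
  Add (5,6) w=4
  Skip (2,3) w=6 (creates cycle)
  Skip (4,6) w=7 (creates cycle)
  Skip (4,5) w=10 (creates cycle)
  Add (1,2) w=11
  Skip (3,6) w=12 (creates cycle)
  Skip (0,6) w=14 (creates cycle)
  Skip (0,1) w=14 (creates cycle)
MST weight = 27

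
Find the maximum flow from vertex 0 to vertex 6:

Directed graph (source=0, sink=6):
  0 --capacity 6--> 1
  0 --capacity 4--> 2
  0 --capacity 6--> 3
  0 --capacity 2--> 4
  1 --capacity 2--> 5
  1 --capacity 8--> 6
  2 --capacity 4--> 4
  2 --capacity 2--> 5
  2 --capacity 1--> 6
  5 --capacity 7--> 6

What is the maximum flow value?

Computing max flow:
  Flow on (0->1): 6/6
  Flow on (0->2): 3/4
  Flow on (1->6): 6/8
  Flow on (2->5): 2/2
  Flow on (2->6): 1/1
  Flow on (5->6): 2/7
Maximum flow = 9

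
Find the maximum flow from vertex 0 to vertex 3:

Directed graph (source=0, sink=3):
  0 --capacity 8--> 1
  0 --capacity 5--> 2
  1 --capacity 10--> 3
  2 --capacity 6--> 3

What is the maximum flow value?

Computing max flow:
  Flow on (0->1): 8/8
  Flow on (0->2): 5/5
  Flow on (1->3): 8/10
  Flow on (2->3): 5/6
Maximum flow = 13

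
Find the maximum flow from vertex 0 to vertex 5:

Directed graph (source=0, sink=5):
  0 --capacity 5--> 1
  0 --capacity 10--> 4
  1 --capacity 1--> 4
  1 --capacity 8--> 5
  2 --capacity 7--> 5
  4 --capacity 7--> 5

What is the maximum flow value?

Computing max flow:
  Flow on (0->1): 5/5
  Flow on (0->4): 7/10
  Flow on (1->5): 5/8
  Flow on (4->5): 7/7
Maximum flow = 12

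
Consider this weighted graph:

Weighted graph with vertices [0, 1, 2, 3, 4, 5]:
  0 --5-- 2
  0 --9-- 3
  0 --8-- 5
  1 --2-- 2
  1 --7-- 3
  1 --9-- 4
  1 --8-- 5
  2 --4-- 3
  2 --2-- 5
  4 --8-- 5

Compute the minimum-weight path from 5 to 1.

Using Dijkstra's algorithm from vertex 5:
Shortest path: 5 -> 2 -> 1
Total weight: 2 + 2 = 4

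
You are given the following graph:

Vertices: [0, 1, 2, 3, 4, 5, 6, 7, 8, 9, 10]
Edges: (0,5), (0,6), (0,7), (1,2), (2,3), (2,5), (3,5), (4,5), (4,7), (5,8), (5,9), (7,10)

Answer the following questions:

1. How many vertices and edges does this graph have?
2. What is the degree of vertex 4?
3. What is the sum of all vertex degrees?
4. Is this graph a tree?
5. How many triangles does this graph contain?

Count: 11 vertices, 12 edges.
Vertex 4 has neighbors [5, 7], degree = 2.
Handshaking lemma: 2 * 12 = 24.
A tree on 11 vertices has 10 edges. This graph has 12 edges (2 extra). Not a tree.
Number of triangles = 1.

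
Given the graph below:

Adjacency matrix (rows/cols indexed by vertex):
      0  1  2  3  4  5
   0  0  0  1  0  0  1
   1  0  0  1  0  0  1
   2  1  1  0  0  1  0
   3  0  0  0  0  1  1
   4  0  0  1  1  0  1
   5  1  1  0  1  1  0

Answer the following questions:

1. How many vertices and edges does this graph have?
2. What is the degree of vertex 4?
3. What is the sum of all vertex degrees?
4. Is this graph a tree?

Count: 6 vertices, 8 edges.
Vertex 4 has neighbors [2, 3, 5], degree = 3.
Handshaking lemma: 2 * 8 = 16.
A tree on 6 vertices has 5 edges. This graph has 8 edges (3 extra). Not a tree.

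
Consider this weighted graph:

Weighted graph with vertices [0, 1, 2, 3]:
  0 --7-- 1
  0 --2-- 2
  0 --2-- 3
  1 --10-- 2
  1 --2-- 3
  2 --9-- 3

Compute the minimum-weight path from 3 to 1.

Using Dijkstra's algorithm from vertex 3:
Shortest path: 3 -> 1
Total weight: 2 = 2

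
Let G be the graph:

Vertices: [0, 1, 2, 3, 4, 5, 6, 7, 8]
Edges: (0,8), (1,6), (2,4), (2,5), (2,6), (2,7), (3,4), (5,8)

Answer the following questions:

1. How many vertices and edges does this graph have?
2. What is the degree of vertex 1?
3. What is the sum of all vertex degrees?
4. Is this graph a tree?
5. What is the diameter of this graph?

Count: 9 vertices, 8 edges.
Vertex 1 has neighbors [6], degree = 1.
Handshaking lemma: 2 * 8 = 16.
A graph is a tree iff it is connected and has exactly n-1 edges. This graph is connected (all 9 vertices in one component) and has 9-1 = 8 edges. It is a tree.
Diameter (longest shortest path) = 5.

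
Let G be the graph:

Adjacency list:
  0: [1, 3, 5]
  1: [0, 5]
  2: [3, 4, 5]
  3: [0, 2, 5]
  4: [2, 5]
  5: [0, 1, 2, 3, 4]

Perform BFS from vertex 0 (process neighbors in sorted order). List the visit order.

BFS from vertex 0 (neighbors processed in ascending order):
Visit order: 0, 1, 3, 5, 2, 4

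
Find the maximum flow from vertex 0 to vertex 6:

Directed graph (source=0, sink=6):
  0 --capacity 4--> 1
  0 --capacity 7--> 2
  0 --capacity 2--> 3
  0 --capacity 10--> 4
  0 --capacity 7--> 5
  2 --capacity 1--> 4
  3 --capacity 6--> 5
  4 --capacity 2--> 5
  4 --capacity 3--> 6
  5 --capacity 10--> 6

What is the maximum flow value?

Computing max flow:
  Flow on (0->2): 1/7
  Flow on (0->3): 1/2
  Flow on (0->4): 4/10
  Flow on (0->5): 7/7
  Flow on (2->4): 1/1
  Flow on (3->5): 1/6
  Flow on (4->5): 2/2
  Flow on (4->6): 3/3
  Flow on (5->6): 10/10
Maximum flow = 13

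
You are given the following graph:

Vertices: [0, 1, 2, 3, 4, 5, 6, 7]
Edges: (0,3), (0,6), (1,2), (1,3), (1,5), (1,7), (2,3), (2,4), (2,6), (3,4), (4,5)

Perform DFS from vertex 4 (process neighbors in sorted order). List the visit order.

DFS from vertex 4 (neighbors processed in ascending order):
Visit order: 4, 2, 1, 3, 0, 6, 5, 7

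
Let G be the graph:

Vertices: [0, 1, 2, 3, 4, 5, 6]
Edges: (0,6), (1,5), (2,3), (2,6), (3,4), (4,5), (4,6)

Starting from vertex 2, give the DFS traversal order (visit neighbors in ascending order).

DFS from vertex 2 (neighbors processed in ascending order):
Visit order: 2, 3, 4, 5, 1, 6, 0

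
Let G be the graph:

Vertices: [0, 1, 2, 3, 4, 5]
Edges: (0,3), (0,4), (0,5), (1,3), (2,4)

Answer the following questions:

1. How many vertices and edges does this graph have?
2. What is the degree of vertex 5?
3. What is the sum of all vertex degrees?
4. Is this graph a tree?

Count: 6 vertices, 5 edges.
Vertex 5 has neighbors [0], degree = 1.
Handshaking lemma: 2 * 5 = 10.
A graph is a tree iff it is connected and has exactly n-1 edges. This graph is connected (all 6 vertices in one component) and has 6-1 = 5 edges. It is a tree.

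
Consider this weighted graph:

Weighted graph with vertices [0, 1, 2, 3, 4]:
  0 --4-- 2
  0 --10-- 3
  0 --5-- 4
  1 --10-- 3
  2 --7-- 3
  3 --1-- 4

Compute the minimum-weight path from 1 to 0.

Using Dijkstra's algorithm from vertex 1:
Shortest path: 1 -> 3 -> 4 -> 0
Total weight: 10 + 1 + 5 = 16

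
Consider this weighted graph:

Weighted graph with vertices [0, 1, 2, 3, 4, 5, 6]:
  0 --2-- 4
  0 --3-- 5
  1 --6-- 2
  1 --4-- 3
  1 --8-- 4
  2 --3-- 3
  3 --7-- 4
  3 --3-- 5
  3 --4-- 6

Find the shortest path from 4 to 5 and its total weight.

Using Dijkstra's algorithm from vertex 4:
Shortest path: 4 -> 0 -> 5
Total weight: 2 + 3 = 5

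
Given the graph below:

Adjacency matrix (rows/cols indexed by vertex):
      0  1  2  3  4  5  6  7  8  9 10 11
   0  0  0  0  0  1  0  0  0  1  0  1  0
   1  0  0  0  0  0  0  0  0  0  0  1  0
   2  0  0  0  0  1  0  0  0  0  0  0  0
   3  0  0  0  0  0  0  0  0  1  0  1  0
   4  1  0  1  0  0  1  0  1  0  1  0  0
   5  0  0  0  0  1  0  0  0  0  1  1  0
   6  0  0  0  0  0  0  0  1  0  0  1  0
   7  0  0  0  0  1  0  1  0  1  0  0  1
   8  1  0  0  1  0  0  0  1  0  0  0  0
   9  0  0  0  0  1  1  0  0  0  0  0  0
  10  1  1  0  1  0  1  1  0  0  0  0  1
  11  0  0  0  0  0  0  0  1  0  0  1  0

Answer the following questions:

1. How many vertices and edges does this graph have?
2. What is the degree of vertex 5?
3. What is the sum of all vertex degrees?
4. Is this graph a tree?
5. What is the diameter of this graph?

Count: 12 vertices, 17 edges.
Vertex 5 has neighbors [4, 9, 10], degree = 3.
Handshaking lemma: 2 * 17 = 34.
A tree on 12 vertices has 11 edges. This graph has 17 edges (6 extra). Not a tree.
Diameter (longest shortest path) = 4.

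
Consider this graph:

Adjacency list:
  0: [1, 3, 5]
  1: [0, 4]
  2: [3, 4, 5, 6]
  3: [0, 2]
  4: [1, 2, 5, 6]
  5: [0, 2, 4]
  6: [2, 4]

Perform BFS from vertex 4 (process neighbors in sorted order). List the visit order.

BFS from vertex 4 (neighbors processed in ascending order):
Visit order: 4, 1, 2, 5, 6, 0, 3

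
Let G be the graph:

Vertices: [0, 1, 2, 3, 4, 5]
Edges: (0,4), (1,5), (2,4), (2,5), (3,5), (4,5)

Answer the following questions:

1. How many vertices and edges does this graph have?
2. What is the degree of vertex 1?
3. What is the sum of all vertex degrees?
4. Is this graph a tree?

Count: 6 vertices, 6 edges.
Vertex 1 has neighbors [5], degree = 1.
Handshaking lemma: 2 * 6 = 12.
A tree on 6 vertices has 5 edges. This graph has 6 edges (1 extra). Not a tree.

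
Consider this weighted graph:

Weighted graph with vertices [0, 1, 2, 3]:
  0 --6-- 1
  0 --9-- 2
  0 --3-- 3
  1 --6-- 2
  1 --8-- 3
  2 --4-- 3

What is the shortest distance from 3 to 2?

Using Dijkstra's algorithm from vertex 3:
Shortest path: 3 -> 2
Total weight: 4 = 4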